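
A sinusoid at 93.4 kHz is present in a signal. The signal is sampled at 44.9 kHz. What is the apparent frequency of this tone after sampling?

93.4 kHz mod fs = 3.6 kHz.
3.6 kHz ≤ fs/2 = 22.45 kHz, appears at 3.6 kHz.

3.6 kHz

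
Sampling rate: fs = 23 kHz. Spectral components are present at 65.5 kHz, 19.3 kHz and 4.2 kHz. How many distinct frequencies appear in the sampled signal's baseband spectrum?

3

fs/2 = 11.5 kHz.
65.5 kHz mod fs = 19.5 kHz.
19.5 kHz > fs/2 = 11.5 kHz, folds to fs − 19.5 kHz = 3.5 kHz.
19.3 kHz > fs/2 = 11.5 kHz, folds to fs − 19.3 kHz = 3.7 kHz.
4.2 kHz ≤ fs/2 = 11.5 kHz, passes unchanged.
Distinct values: {3.5 kHz, 3.7 kHz, 4.2 kHz} → 3.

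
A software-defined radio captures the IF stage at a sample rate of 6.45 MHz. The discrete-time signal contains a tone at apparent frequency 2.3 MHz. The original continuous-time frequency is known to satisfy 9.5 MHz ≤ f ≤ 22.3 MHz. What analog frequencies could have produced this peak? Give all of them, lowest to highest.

Frequencies that alias to 2.3 MHz are k·fs ± 2.3 MHz for integer k ≥ 0.
k=0: 2.3 MHz.
k=1: 4.15 MHz, 8.75 MHz.
k=2: 10.6 MHz, 15.2 MHz.
k=3: 17.05 MHz, 21.65 MHz.
k=4: 23.5 MHz, 28.1 MHz.
Within [9.5 MHz, 22.3 MHz]: 10.6 MHz, 15.2 MHz, 17.05 MHz, 21.65 MHz.

10.6 MHz, 15.2 MHz, 17.05 MHz, 21.65 MHz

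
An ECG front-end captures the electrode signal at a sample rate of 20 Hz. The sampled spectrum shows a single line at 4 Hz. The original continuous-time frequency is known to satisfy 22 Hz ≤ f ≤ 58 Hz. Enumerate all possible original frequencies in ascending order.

Frequencies that alias to 4 Hz are k·fs ± 4 Hz for integer k ≥ 0.
k=0: 4 Hz.
k=1: 16 Hz, 24 Hz.
k=2: 36 Hz, 44 Hz.
k=3: 56 Hz, 64 Hz.
k=4: 76 Hz, 84 Hz.
Within [22 Hz, 58 Hz]: 24 Hz, 36 Hz, 44 Hz, 56 Hz.

24 Hz, 36 Hz, 44 Hz, 56 Hz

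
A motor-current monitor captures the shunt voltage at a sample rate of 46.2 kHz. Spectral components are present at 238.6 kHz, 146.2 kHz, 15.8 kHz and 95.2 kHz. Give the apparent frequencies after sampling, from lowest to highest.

fs/2 = 23.1 kHz.
238.6 kHz mod fs = 7.6 kHz.
7.6 kHz ≤ fs/2 = 23.1 kHz, appears at 7.6 kHz.
146.2 kHz mod fs = 7.6 kHz.
7.6 kHz ≤ fs/2 = 23.1 kHz, appears at 7.6 kHz.
15.8 kHz ≤ fs/2 = 23.1 kHz, passes unchanged.
95.2 kHz mod fs = 2.8 kHz.
2.8 kHz ≤ fs/2 = 23.1 kHz, appears at 2.8 kHz.
Distinct values: {2.8 kHz, 7.6 kHz, 15.8 kHz}.

2.8 kHz, 7.6 kHz, 15.8 kHz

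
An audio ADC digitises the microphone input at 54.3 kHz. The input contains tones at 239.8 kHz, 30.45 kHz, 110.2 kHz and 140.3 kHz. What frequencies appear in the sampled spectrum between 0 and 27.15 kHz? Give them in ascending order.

fs/2 = 27.15 kHz.
239.8 kHz mod fs = 22.6 kHz.
22.6 kHz ≤ fs/2 = 27.15 kHz, appears at 22.6 kHz.
30.45 kHz > fs/2 = 27.15 kHz, folds to fs − 30.45 kHz = 23.85 kHz.
110.2 kHz mod fs = 1.6 kHz.
1.6 kHz ≤ fs/2 = 27.15 kHz, appears at 1.6 kHz.
140.3 kHz mod fs = 31.7 kHz.
31.7 kHz > fs/2 = 27.15 kHz, folds to fs − 31.7 kHz = 22.6 kHz.
Distinct values: {1.6 kHz, 22.6 kHz, 23.85 kHz}.

1.6 kHz, 22.6 kHz, 23.85 kHz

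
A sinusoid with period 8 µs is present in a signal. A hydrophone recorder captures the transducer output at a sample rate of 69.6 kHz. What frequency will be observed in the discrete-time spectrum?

14.2 kHz

T = 8 µs → f = 1/T = 125 kHz.
125 kHz mod fs = 55.4 kHz.
55.4 kHz > fs/2 = 34.8 kHz, folds to fs − 55.4 kHz = 14.2 kHz.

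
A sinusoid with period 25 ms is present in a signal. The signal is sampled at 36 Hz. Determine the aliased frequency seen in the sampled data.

4 Hz

T = 25 ms → f = 1/T = 40 Hz.
40 Hz mod fs = 4 Hz.
4 Hz ≤ fs/2 = 18 Hz, appears at 4 Hz.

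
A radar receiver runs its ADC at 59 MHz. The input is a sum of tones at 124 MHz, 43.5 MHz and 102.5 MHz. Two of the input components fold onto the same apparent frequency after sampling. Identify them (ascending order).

43.5 MHz, 102.5 MHz

fs/2 = 29.5 MHz.
124 MHz mod fs = 6 MHz.
6 MHz ≤ fs/2 = 29.5 MHz, appears at 6 MHz.
43.5 MHz > fs/2 = 29.5 MHz, folds to fs − 43.5 MHz = 15.5 MHz.
102.5 MHz mod fs = 43.5 MHz.
43.5 MHz > fs/2 = 29.5 MHz, folds to fs − 43.5 MHz = 15.5 MHz.
43.5 MHz and 102.5 MHz both map to 15.5 MHz.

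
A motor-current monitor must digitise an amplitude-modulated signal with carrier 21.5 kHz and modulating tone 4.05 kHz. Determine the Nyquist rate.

51.1 kHz

AM sidebands sit at fc ± fm = 17.45 kHz and 25.55 kHz.
Highest-frequency component: 25.55 kHz.
Nyquist rate = 2 × 25.55 kHz = 51.1 kHz.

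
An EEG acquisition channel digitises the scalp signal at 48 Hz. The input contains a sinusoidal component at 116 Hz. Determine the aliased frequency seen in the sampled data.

20 Hz

116 Hz mod fs = 20 Hz.
20 Hz ≤ fs/2 = 24 Hz, appears at 20 Hz.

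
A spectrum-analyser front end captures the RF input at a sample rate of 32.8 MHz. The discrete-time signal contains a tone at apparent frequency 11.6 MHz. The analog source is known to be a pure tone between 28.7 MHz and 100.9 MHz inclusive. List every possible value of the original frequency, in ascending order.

Frequencies that alias to 11.6 MHz are k·fs ± 11.6 MHz for integer k ≥ 0.
k=0: 11.6 MHz.
k=1: 21.2 MHz, 44.4 MHz.
k=2: 54 MHz, 77.2 MHz.
k=3: 86.8 MHz, 110 MHz.
k=4: 119.6 MHz, 142.8 MHz.
Within [28.7 MHz, 100.9 MHz]: 44.4 MHz, 54 MHz, 77.2 MHz, 86.8 MHz.

44.4 MHz, 54 MHz, 77.2 MHz, 86.8 MHz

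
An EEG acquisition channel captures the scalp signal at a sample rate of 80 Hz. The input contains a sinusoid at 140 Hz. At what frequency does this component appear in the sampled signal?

140 Hz mod fs = 60 Hz.
60 Hz > fs/2 = 40 Hz, folds to fs − 60 Hz = 20 Hz.

20 Hz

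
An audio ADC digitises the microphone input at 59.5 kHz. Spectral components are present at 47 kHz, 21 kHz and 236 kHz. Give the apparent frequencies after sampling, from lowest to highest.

2 kHz, 12.5 kHz, 21 kHz

fs/2 = 29.75 kHz.
47 kHz > fs/2 = 29.75 kHz, folds to fs − 47 kHz = 12.5 kHz.
21 kHz ≤ fs/2 = 29.75 kHz, passes unchanged.
236 kHz mod fs = 57.5 kHz.
57.5 kHz > fs/2 = 29.75 kHz, folds to fs − 57.5 kHz = 2 kHz.
Distinct values: {2 kHz, 12.5 kHz, 21 kHz}.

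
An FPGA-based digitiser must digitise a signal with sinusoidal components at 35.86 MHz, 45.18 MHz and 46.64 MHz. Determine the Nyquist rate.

93.28 MHz

Highest-frequency component: 46.64 MHz.
Nyquist rate = 2 × 46.64 MHz = 93.28 MHz.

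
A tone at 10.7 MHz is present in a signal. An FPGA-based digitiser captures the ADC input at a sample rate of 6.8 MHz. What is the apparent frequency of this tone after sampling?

10.7 MHz mod fs = 3.9 MHz.
3.9 MHz > fs/2 = 3.4 MHz, folds to fs − 3.9 MHz = 2.9 MHz.

2.9 MHz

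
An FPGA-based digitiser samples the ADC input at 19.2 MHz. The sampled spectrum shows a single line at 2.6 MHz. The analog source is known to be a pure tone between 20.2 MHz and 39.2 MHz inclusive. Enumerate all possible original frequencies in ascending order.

Frequencies that alias to 2.6 MHz are k·fs ± 2.6 MHz for integer k ≥ 0.
k=0: 2.6 MHz.
k=1: 16.6 MHz, 21.8 MHz.
k=2: 35.8 MHz, 41 MHz.
k=3: 55 MHz, 60.2 MHz.
Within [20.2 MHz, 39.2 MHz]: 21.8 MHz, 35.8 MHz.

21.8 MHz, 35.8 MHz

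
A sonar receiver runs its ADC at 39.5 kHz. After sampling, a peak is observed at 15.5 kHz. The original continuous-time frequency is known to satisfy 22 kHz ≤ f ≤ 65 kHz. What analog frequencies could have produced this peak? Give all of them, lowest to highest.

Frequencies that alias to 15.5 kHz are k·fs ± 15.5 kHz for integer k ≥ 0.
k=0: 15.5 kHz.
k=1: 24 kHz, 55 kHz.
k=2: 63.5 kHz, 94.5 kHz.
k=3: 103 kHz, 134 kHz.
Within [22 kHz, 65 kHz]: 24 kHz, 55 kHz, 63.5 kHz.

24 kHz, 55 kHz, 63.5 kHz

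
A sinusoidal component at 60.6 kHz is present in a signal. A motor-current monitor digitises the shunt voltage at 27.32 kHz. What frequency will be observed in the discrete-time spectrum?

5.96 kHz

60.6 kHz mod fs = 5.96 kHz.
5.96 kHz ≤ fs/2 = 13.66 kHz, appears at 5.96 kHz.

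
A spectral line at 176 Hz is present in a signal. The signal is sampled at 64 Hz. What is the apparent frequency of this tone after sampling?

16 Hz

176 Hz mod fs = 48 Hz.
48 Hz > fs/2 = 32 Hz, folds to fs − 48 Hz = 16 Hz.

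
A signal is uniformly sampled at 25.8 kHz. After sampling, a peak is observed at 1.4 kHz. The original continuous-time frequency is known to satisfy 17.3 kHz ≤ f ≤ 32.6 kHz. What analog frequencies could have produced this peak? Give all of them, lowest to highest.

Frequencies that alias to 1.4 kHz are k·fs ± 1.4 kHz for integer k ≥ 0.
k=0: 1.4 kHz.
k=1: 24.4 kHz, 27.2 kHz.
k=2: 50.2 kHz, 53 kHz.
Within [17.3 kHz, 32.6 kHz]: 24.4 kHz, 27.2 kHz.

24.4 kHz, 27.2 kHz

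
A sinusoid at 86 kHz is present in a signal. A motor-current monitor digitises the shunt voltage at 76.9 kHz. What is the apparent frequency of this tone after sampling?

9.1 kHz

86 kHz mod fs = 9.1 kHz.
9.1 kHz ≤ fs/2 = 38.45 kHz, appears at 9.1 kHz.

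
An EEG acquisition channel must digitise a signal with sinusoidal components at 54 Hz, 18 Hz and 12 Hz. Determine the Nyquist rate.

108 Hz

Highest-frequency component: 54 Hz.
Nyquist rate = 2 × 54 Hz = 108 Hz.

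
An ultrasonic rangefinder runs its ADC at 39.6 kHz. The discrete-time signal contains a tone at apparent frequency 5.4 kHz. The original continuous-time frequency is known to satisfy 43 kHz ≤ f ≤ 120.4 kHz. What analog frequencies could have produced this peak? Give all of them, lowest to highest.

45 kHz, 73.8 kHz, 84.6 kHz, 113.4 kHz

Frequencies that alias to 5.4 kHz are k·fs ± 5.4 kHz for integer k ≥ 0.
k=0: 5.4 kHz.
k=1: 34.2 kHz, 45 kHz.
k=2: 73.8 kHz, 84.6 kHz.
k=3: 113.4 kHz, 124.2 kHz.
k=4: 153 kHz, 163.8 kHz.
Within [43 kHz, 120.4 kHz]: 45 kHz, 73.8 kHz, 84.6 kHz, 113.4 kHz.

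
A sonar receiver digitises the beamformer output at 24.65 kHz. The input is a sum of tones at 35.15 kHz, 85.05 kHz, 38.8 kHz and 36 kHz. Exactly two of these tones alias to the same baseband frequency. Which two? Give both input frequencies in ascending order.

35.15 kHz, 38.8 kHz

fs/2 = 12.325 kHz.
35.15 kHz mod fs = 10.5 kHz.
10.5 kHz ≤ fs/2 = 12.325 kHz, appears at 10.5 kHz.
85.05 kHz mod fs = 11.1 kHz.
11.1 kHz ≤ fs/2 = 12.325 kHz, appears at 11.1 kHz.
38.8 kHz mod fs = 14.15 kHz.
14.15 kHz > fs/2 = 12.325 kHz, folds to fs − 14.15 kHz = 10.5 kHz.
36 kHz mod fs = 11.35 kHz.
11.35 kHz ≤ fs/2 = 12.325 kHz, appears at 11.35 kHz.
35.15 kHz and 38.8 kHz both map to 10.5 kHz.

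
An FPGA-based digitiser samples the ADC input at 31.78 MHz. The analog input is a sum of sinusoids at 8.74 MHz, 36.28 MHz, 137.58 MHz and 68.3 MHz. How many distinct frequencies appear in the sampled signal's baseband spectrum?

fs/2 = 15.89 MHz.
8.74 MHz ≤ fs/2 = 15.89 MHz, passes unchanged.
36.28 MHz mod fs = 4.5 MHz.
4.5 MHz ≤ fs/2 = 15.89 MHz, appears at 4.5 MHz.
137.58 MHz mod fs = 10.46 MHz.
10.46 MHz ≤ fs/2 = 15.89 MHz, appears at 10.46 MHz.
68.3 MHz mod fs = 4.74 MHz.
4.74 MHz ≤ fs/2 = 15.89 MHz, appears at 4.74 MHz.
Distinct values: {4.5 MHz, 4.74 MHz, 8.74 MHz, 10.46 MHz} → 4.

4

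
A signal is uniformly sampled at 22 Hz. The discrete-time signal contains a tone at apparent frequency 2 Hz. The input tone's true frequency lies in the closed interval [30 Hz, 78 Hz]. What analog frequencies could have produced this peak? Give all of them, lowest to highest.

42 Hz, 46 Hz, 64 Hz, 68 Hz

Frequencies that alias to 2 Hz are k·fs ± 2 Hz for integer k ≥ 0.
k=0: 2 Hz.
k=1: 20 Hz, 24 Hz.
k=2: 42 Hz, 46 Hz.
k=3: 64 Hz, 68 Hz.
k=4: 86 Hz, 90 Hz.
Within [30 Hz, 78 Hz]: 42 Hz, 46 Hz, 64 Hz, 68 Hz.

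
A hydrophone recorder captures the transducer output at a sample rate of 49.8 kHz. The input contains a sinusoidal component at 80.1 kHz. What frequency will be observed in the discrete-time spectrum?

19.5 kHz

80.1 kHz mod fs = 30.3 kHz.
30.3 kHz > fs/2 = 24.9 kHz, folds to fs − 30.3 kHz = 19.5 kHz.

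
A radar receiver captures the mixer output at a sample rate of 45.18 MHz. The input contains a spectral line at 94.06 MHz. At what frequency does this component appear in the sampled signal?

3.7 MHz

94.06 MHz mod fs = 3.7 MHz.
3.7 MHz ≤ fs/2 = 22.59 MHz, appears at 3.7 MHz.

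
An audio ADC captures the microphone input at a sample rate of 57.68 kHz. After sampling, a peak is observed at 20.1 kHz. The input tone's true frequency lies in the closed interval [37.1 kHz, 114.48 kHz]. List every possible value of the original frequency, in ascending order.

Frequencies that alias to 20.1 kHz are k·fs ± 20.1 kHz for integer k ≥ 0.
k=0: 20.1 kHz.
k=1: 37.58 kHz, 77.78 kHz.
k=2: 95.26 kHz, 135.46 kHz.
k=3: 152.94 kHz, 193.14 kHz.
Within [37.1 kHz, 114.48 kHz]: 37.58 kHz, 77.78 kHz, 95.26 kHz.

37.58 kHz, 77.78 kHz, 95.26 kHz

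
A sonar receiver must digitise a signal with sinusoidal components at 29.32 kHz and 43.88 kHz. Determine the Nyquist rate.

87.76 kHz

Highest-frequency component: 43.88 kHz.
Nyquist rate = 2 × 43.88 kHz = 87.76 kHz.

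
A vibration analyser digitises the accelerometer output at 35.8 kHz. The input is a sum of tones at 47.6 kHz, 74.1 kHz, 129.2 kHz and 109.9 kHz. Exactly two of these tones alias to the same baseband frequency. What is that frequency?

2.5 kHz

fs/2 = 17.9 kHz.
47.6 kHz mod fs = 11.8 kHz.
11.8 kHz ≤ fs/2 = 17.9 kHz, appears at 11.8 kHz.
74.1 kHz mod fs = 2.5 kHz.
2.5 kHz ≤ fs/2 = 17.9 kHz, appears at 2.5 kHz.
129.2 kHz mod fs = 21.8 kHz.
21.8 kHz > fs/2 = 17.9 kHz, folds to fs − 21.8 kHz = 14 kHz.
109.9 kHz mod fs = 2.5 kHz.
2.5 kHz ≤ fs/2 = 17.9 kHz, appears at 2.5 kHz.
74.1 kHz and 109.9 kHz both map to 2.5 kHz.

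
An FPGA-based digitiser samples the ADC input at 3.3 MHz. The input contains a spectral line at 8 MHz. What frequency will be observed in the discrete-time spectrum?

1.4 MHz

8 MHz mod fs = 1.4 MHz.
1.4 MHz ≤ fs/2 = 1.65 MHz, appears at 1.4 MHz.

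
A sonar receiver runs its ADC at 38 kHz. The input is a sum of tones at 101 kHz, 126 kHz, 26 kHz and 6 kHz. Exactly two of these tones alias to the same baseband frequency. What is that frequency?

12 kHz

fs/2 = 19 kHz.
101 kHz mod fs = 25 kHz.
25 kHz > fs/2 = 19 kHz, folds to fs − 25 kHz = 13 kHz.
126 kHz mod fs = 12 kHz.
12 kHz ≤ fs/2 = 19 kHz, appears at 12 kHz.
26 kHz > fs/2 = 19 kHz, folds to fs − 26 kHz = 12 kHz.
6 kHz ≤ fs/2 = 19 kHz, passes unchanged.
26 kHz and 126 kHz both map to 12 kHz.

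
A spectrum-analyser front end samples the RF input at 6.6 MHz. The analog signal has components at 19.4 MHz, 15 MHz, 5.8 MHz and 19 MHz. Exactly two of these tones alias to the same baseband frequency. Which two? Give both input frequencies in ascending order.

5.8 MHz, 19 MHz

fs/2 = 3.3 MHz.
19.4 MHz mod fs = 6.2 MHz.
6.2 MHz > fs/2 = 3.3 MHz, folds to fs − 6.2 MHz = 0.4 MHz.
15 MHz mod fs = 1.8 MHz.
1.8 MHz ≤ fs/2 = 3.3 MHz, appears at 1.8 MHz.
5.8 MHz > fs/2 = 3.3 MHz, folds to fs − 5.8 MHz = 0.8 MHz.
19 MHz mod fs = 5.8 MHz.
5.8 MHz > fs/2 = 3.3 MHz, folds to fs − 5.8 MHz = 0.8 MHz.
5.8 MHz and 19 MHz both map to 0.8 MHz.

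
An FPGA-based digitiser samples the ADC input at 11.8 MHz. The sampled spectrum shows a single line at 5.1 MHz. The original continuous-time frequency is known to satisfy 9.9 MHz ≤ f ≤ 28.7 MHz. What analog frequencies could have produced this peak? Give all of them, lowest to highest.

16.9 MHz, 18.5 MHz, 28.7 MHz

Frequencies that alias to 5.1 MHz are k·fs ± 5.1 MHz for integer k ≥ 0.
k=0: 5.1 MHz.
k=1: 6.7 MHz, 16.9 MHz.
k=2: 18.5 MHz, 28.7 MHz.
k=3: 30.3 MHz, 40.5 MHz.
Within [9.9 MHz, 28.7 MHz]: 16.9 MHz, 18.5 MHz, 28.7 MHz.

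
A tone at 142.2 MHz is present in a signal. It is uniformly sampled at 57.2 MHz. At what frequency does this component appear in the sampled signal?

142.2 MHz mod fs = 27.8 MHz.
27.8 MHz ≤ fs/2 = 28.6 MHz, appears at 27.8 MHz.

27.8 MHz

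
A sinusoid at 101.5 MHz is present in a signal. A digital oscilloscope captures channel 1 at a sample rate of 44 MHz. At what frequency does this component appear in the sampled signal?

13.5 MHz

101.5 MHz mod fs = 13.5 MHz.
13.5 MHz ≤ fs/2 = 22 MHz, appears at 13.5 MHz.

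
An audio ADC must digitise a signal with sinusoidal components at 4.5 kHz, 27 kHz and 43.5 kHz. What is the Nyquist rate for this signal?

Highest-frequency component: 43.5 kHz.
Nyquist rate = 2 × 43.5 kHz = 87 kHz.

87 kHz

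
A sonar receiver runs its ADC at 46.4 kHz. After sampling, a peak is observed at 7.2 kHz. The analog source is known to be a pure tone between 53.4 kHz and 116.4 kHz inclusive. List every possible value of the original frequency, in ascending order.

Frequencies that alias to 7.2 kHz are k·fs ± 7.2 kHz for integer k ≥ 0.
k=0: 7.2 kHz.
k=1: 39.2 kHz, 53.6 kHz.
k=2: 85.6 kHz, 100 kHz.
k=3: 132 kHz, 146.4 kHz.
Within [53.4 kHz, 116.4 kHz]: 53.6 kHz, 85.6 kHz, 100 kHz.

53.6 kHz, 85.6 kHz, 100 kHz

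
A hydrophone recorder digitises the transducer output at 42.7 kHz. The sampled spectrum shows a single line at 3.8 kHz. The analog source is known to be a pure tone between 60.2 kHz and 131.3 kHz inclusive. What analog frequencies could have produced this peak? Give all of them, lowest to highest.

Frequencies that alias to 3.8 kHz are k·fs ± 3.8 kHz for integer k ≥ 0.
k=0: 3.8 kHz.
k=1: 38.9 kHz, 46.5 kHz.
k=2: 81.6 kHz, 89.2 kHz.
k=3: 124.3 kHz, 131.9 kHz.
k=4: 167 kHz, 174.6 kHz.
Within [60.2 kHz, 131.3 kHz]: 81.6 kHz, 89.2 kHz, 124.3 kHz.

81.6 kHz, 89.2 kHz, 124.3 kHz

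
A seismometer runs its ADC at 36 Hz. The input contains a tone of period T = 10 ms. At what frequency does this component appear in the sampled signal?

T = 10 ms → f = 1/T = 100 Hz.
100 Hz mod fs = 28 Hz.
28 Hz > fs/2 = 18 Hz, folds to fs − 28 Hz = 8 Hz.

8 Hz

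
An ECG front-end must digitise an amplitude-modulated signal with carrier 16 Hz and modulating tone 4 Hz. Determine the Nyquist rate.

40 Hz

AM sidebands sit at fc ± fm = 12 Hz and 20 Hz.
Highest-frequency component: 20 Hz.
Nyquist rate = 2 × 20 Hz = 40 Hz.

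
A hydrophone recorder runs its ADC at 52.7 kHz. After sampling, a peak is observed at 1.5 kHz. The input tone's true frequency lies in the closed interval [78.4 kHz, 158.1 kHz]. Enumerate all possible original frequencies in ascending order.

103.9 kHz, 106.9 kHz, 156.6 kHz

Frequencies that alias to 1.5 kHz are k·fs ± 1.5 kHz for integer k ≥ 0.
k=0: 1.5 kHz.
k=1: 51.2 kHz, 54.2 kHz.
k=2: 103.9 kHz, 106.9 kHz.
k=3: 156.6 kHz, 159.6 kHz.
k=4: 209.3 kHz, 212.3 kHz.
Within [78.4 kHz, 158.1 kHz]: 103.9 kHz, 106.9 kHz, 156.6 kHz.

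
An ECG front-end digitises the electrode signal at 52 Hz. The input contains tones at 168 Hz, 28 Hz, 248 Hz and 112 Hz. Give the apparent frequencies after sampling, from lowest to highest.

fs/2 = 26 Hz.
168 Hz mod fs = 12 Hz.
12 Hz ≤ fs/2 = 26 Hz, appears at 12 Hz.
28 Hz > fs/2 = 26 Hz, folds to fs − 28 Hz = 24 Hz.
248 Hz mod fs = 40 Hz.
40 Hz > fs/2 = 26 Hz, folds to fs − 40 Hz = 12 Hz.
112 Hz mod fs = 8 Hz.
8 Hz ≤ fs/2 = 26 Hz, appears at 8 Hz.
Distinct values: {8 Hz, 12 Hz, 24 Hz}.

8 Hz, 12 Hz, 24 Hz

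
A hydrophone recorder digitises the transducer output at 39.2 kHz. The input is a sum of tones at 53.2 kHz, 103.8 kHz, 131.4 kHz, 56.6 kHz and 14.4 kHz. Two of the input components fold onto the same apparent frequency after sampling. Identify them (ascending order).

103.8 kHz, 131.4 kHz

fs/2 = 19.6 kHz.
53.2 kHz mod fs = 14 kHz.
14 kHz ≤ fs/2 = 19.6 kHz, appears at 14 kHz.
103.8 kHz mod fs = 25.4 kHz.
25.4 kHz > fs/2 = 19.6 kHz, folds to fs − 25.4 kHz = 13.8 kHz.
131.4 kHz mod fs = 13.8 kHz.
13.8 kHz ≤ fs/2 = 19.6 kHz, appears at 13.8 kHz.
56.6 kHz mod fs = 17.4 kHz.
17.4 kHz ≤ fs/2 = 19.6 kHz, appears at 17.4 kHz.
14.4 kHz ≤ fs/2 = 19.6 kHz, passes unchanged.
103.8 kHz and 131.4 kHz both map to 13.8 kHz.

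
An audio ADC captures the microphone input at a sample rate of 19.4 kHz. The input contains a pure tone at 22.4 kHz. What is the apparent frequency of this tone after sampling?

3 kHz

22.4 kHz mod fs = 3 kHz.
3 kHz ≤ fs/2 = 9.7 kHz, appears at 3 kHz.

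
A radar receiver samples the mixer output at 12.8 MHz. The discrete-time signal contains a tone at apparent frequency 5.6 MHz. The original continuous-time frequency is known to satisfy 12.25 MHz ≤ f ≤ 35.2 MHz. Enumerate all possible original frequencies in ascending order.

Frequencies that alias to 5.6 MHz are k·fs ± 5.6 MHz for integer k ≥ 0.
k=0: 5.6 MHz.
k=1: 7.2 MHz, 18.4 MHz.
k=2: 20 MHz, 31.2 MHz.
k=3: 32.8 MHz, 44 MHz.
k=4: 45.6 MHz, 56.8 MHz.
Within [12.25 MHz, 35.2 MHz]: 18.4 MHz, 20 MHz, 31.2 MHz, 32.8 MHz.

18.4 MHz, 20 MHz, 31.2 MHz, 32.8 MHz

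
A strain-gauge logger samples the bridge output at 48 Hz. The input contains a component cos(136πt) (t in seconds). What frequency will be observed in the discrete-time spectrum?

ω = 136π rad/s → f = ω/(2π) = 68 Hz.
68 Hz mod fs = 20 Hz.
20 Hz ≤ fs/2 = 24 Hz, appears at 20 Hz.

20 Hz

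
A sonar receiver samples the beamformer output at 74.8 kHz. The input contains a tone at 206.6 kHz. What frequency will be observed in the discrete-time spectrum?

206.6 kHz mod fs = 57 kHz.
57 kHz > fs/2 = 37.4 kHz, folds to fs − 57 kHz = 17.8 kHz.

17.8 kHz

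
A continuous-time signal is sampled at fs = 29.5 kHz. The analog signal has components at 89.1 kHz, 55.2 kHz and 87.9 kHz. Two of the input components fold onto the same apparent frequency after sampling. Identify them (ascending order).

87.9 kHz, 89.1 kHz

fs/2 = 14.75 kHz.
89.1 kHz mod fs = 0.6 kHz.
0.6 kHz ≤ fs/2 = 14.75 kHz, appears at 0.6 kHz.
55.2 kHz mod fs = 25.7 kHz.
25.7 kHz > fs/2 = 14.75 kHz, folds to fs − 25.7 kHz = 3.8 kHz.
87.9 kHz mod fs = 28.9 kHz.
28.9 kHz > fs/2 = 14.75 kHz, folds to fs − 28.9 kHz = 0.6 kHz.
87.9 kHz and 89.1 kHz both map to 0.6 kHz.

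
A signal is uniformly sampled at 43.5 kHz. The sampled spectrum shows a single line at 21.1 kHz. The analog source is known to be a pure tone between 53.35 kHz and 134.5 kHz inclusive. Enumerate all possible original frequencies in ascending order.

Frequencies that alias to 21.1 kHz are k·fs ± 21.1 kHz for integer k ≥ 0.
k=0: 21.1 kHz.
k=1: 22.4 kHz, 64.6 kHz.
k=2: 65.9 kHz, 108.1 kHz.
k=3: 109.4 kHz, 151.6 kHz.
k=4: 152.9 kHz, 195.1 kHz.
Within [53.35 kHz, 134.5 kHz]: 64.6 kHz, 65.9 kHz, 108.1 kHz, 109.4 kHz.

64.6 kHz, 65.9 kHz, 108.1 kHz, 109.4 kHz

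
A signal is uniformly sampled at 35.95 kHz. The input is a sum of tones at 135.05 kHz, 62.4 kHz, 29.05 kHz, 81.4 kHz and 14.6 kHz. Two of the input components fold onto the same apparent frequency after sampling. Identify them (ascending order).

62.4 kHz, 81.4 kHz

fs/2 = 17.975 kHz.
135.05 kHz mod fs = 27.2 kHz.
27.2 kHz > fs/2 = 17.975 kHz, folds to fs − 27.2 kHz = 8.75 kHz.
62.4 kHz mod fs = 26.45 kHz.
26.45 kHz > fs/2 = 17.975 kHz, folds to fs − 26.45 kHz = 9.5 kHz.
29.05 kHz > fs/2 = 17.975 kHz, folds to fs − 29.05 kHz = 6.9 kHz.
81.4 kHz mod fs = 9.5 kHz.
9.5 kHz ≤ fs/2 = 17.975 kHz, appears at 9.5 kHz.
14.6 kHz ≤ fs/2 = 17.975 kHz, passes unchanged.
62.4 kHz and 81.4 kHz both map to 9.5 kHz.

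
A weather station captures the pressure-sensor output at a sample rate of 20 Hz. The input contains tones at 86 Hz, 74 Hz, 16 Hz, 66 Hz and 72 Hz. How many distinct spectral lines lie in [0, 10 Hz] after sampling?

3

fs/2 = 10 Hz.
86 Hz mod fs = 6 Hz.
6 Hz ≤ fs/2 = 10 Hz, appears at 6 Hz.
74 Hz mod fs = 14 Hz.
14 Hz > fs/2 = 10 Hz, folds to fs − 14 Hz = 6 Hz.
16 Hz > fs/2 = 10 Hz, folds to fs − 16 Hz = 4 Hz.
66 Hz mod fs = 6 Hz.
6 Hz ≤ fs/2 = 10 Hz, appears at 6 Hz.
72 Hz mod fs = 12 Hz.
12 Hz > fs/2 = 10 Hz, folds to fs − 12 Hz = 8 Hz.
Distinct values: {4 Hz, 6 Hz, 8 Hz} → 3.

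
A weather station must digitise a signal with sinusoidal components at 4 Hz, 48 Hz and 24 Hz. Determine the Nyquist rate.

96 Hz

Highest-frequency component: 48 Hz.
Nyquist rate = 2 × 48 Hz = 96 Hz.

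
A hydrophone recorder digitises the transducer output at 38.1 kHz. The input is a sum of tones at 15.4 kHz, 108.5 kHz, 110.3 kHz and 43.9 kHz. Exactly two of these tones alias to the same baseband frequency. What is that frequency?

fs/2 = 19.05 kHz.
15.4 kHz ≤ fs/2 = 19.05 kHz, passes unchanged.
108.5 kHz mod fs = 32.3 kHz.
32.3 kHz > fs/2 = 19.05 kHz, folds to fs − 32.3 kHz = 5.8 kHz.
110.3 kHz mod fs = 34.1 kHz.
34.1 kHz > fs/2 = 19.05 kHz, folds to fs − 34.1 kHz = 4 kHz.
43.9 kHz mod fs = 5.8 kHz.
5.8 kHz ≤ fs/2 = 19.05 kHz, appears at 5.8 kHz.
43.9 kHz and 108.5 kHz both map to 5.8 kHz.

5.8 kHz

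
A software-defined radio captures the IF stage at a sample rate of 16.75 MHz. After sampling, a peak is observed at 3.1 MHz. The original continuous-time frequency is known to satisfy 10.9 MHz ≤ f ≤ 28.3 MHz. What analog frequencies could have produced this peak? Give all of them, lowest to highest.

Frequencies that alias to 3.1 MHz are k·fs ± 3.1 MHz for integer k ≥ 0.
k=0: 3.1 MHz.
k=1: 13.65 MHz, 19.85 MHz.
k=2: 30.4 MHz, 36.6 MHz.
Within [10.9 MHz, 28.3 MHz]: 13.65 MHz, 19.85 MHz.

13.65 MHz, 19.85 MHz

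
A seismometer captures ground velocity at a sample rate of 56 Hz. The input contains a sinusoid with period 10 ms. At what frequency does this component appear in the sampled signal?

T = 10 ms → f = 1/T = 100 Hz.
100 Hz mod fs = 44 Hz.
44 Hz > fs/2 = 28 Hz, folds to fs − 44 Hz = 12 Hz.

12 Hz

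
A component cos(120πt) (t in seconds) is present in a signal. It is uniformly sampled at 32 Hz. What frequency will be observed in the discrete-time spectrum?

4 Hz

ω = 120π rad/s → f = ω/(2π) = 60 Hz.
60 Hz mod fs = 28 Hz.
28 Hz > fs/2 = 16 Hz, folds to fs − 28 Hz = 4 Hz.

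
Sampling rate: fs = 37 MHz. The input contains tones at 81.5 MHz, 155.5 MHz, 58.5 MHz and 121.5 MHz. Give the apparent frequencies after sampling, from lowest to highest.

fs/2 = 18.5 MHz.
81.5 MHz mod fs = 7.5 MHz.
7.5 MHz ≤ fs/2 = 18.5 MHz, appears at 7.5 MHz.
155.5 MHz mod fs = 7.5 MHz.
7.5 MHz ≤ fs/2 = 18.5 MHz, appears at 7.5 MHz.
58.5 MHz mod fs = 21.5 MHz.
21.5 MHz > fs/2 = 18.5 MHz, folds to fs − 21.5 MHz = 15.5 MHz.
121.5 MHz mod fs = 10.5 MHz.
10.5 MHz ≤ fs/2 = 18.5 MHz, appears at 10.5 MHz.
Distinct values: {7.5 MHz, 10.5 MHz, 15.5 MHz}.

7.5 MHz, 10.5 MHz, 15.5 MHz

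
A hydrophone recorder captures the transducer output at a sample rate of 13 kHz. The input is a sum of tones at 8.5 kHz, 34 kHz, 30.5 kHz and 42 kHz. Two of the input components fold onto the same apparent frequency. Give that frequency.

fs/2 = 6.5 kHz.
8.5 kHz > fs/2 = 6.5 kHz, folds to fs − 8.5 kHz = 4.5 kHz.
34 kHz mod fs = 8 kHz.
8 kHz > fs/2 = 6.5 kHz, folds to fs − 8 kHz = 5 kHz.
30.5 kHz mod fs = 4.5 kHz.
4.5 kHz ≤ fs/2 = 6.5 kHz, appears at 4.5 kHz.
42 kHz mod fs = 3 kHz.
3 kHz ≤ fs/2 = 6.5 kHz, appears at 3 kHz.
8.5 kHz and 30.5 kHz both map to 4.5 kHz.

4.5 kHz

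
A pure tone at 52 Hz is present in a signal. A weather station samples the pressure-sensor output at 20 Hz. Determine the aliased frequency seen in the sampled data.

8 Hz

52 Hz mod fs = 12 Hz.
12 Hz > fs/2 = 10 Hz, folds to fs − 12 Hz = 8 Hz.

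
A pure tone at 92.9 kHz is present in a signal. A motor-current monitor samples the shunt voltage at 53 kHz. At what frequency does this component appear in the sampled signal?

13.1 kHz

92.9 kHz mod fs = 39.9 kHz.
39.9 kHz > fs/2 = 26.5 kHz, folds to fs − 39.9 kHz = 13.1 kHz.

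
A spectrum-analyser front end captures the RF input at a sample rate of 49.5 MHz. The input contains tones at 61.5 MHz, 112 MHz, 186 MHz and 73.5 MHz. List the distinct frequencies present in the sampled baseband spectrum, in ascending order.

fs/2 = 24.75 MHz.
61.5 MHz mod fs = 12 MHz.
12 MHz ≤ fs/2 = 24.75 MHz, appears at 12 MHz.
112 MHz mod fs = 13 MHz.
13 MHz ≤ fs/2 = 24.75 MHz, appears at 13 MHz.
186 MHz mod fs = 37.5 MHz.
37.5 MHz > fs/2 = 24.75 MHz, folds to fs − 37.5 MHz = 12 MHz.
73.5 MHz mod fs = 24 MHz.
24 MHz ≤ fs/2 = 24.75 MHz, appears at 24 MHz.
Distinct values: {12 MHz, 13 MHz, 24 MHz}.

12 MHz, 13 MHz, 24 MHz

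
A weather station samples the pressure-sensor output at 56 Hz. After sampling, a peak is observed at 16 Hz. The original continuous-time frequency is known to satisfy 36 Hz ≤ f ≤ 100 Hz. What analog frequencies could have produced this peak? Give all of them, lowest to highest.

40 Hz, 72 Hz, 96 Hz

Frequencies that alias to 16 Hz are k·fs ± 16 Hz for integer k ≥ 0.
k=0: 16 Hz.
k=1: 40 Hz, 72 Hz.
k=2: 96 Hz, 128 Hz.
k=3: 152 Hz, 184 Hz.
Within [36 Hz, 100 Hz]: 40 Hz, 72 Hz, 96 Hz.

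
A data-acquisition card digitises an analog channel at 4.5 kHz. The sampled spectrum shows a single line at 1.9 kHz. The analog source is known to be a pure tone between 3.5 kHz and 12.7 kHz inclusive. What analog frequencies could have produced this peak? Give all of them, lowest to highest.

Frequencies that alias to 1.9 kHz are k·fs ± 1.9 kHz for integer k ≥ 0.
k=0: 1.9 kHz.
k=1: 2.6 kHz, 6.4 kHz.
k=2: 7.1 kHz, 10.9 kHz.
k=3: 11.6 kHz, 15.4 kHz.
k=4: 16.1 kHz, 19.9 kHz.
Within [3.5 kHz, 12.7 kHz]: 6.4 kHz, 7.1 kHz, 10.9 kHz, 11.6 kHz.

6.4 kHz, 7.1 kHz, 10.9 kHz, 11.6 kHz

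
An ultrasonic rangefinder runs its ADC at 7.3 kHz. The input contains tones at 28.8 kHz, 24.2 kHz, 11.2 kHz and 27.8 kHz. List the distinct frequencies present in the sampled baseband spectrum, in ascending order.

fs/2 = 3.65 kHz.
28.8 kHz mod fs = 6.9 kHz.
6.9 kHz > fs/2 = 3.65 kHz, folds to fs − 6.9 kHz = 0.4 kHz.
24.2 kHz mod fs = 2.3 kHz.
2.3 kHz ≤ fs/2 = 3.65 kHz, appears at 2.3 kHz.
11.2 kHz mod fs = 3.9 kHz.
3.9 kHz > fs/2 = 3.65 kHz, folds to fs − 3.9 kHz = 3.4 kHz.
27.8 kHz mod fs = 5.9 kHz.
5.9 kHz > fs/2 = 3.65 kHz, folds to fs − 5.9 kHz = 1.4 kHz.
Distinct values: {0.4 kHz, 1.4 kHz, 2.3 kHz, 3.4 kHz}.

0.4 kHz, 1.4 kHz, 2.3 kHz, 3.4 kHz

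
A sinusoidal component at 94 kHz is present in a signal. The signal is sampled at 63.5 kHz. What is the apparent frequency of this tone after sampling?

94 kHz mod fs = 30.5 kHz.
30.5 kHz ≤ fs/2 = 31.75 kHz, appears at 30.5 kHz.

30.5 kHz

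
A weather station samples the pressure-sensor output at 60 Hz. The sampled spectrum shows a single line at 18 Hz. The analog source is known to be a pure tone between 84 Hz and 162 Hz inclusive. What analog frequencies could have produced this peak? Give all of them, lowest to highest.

Frequencies that alias to 18 Hz are k·fs ± 18 Hz for integer k ≥ 0.
k=0: 18 Hz.
k=1: 42 Hz, 78 Hz.
k=2: 102 Hz, 138 Hz.
k=3: 162 Hz, 198 Hz.
k=4: 222 Hz, 258 Hz.
Within [84 Hz, 162 Hz]: 102 Hz, 138 Hz, 162 Hz.

102 Hz, 138 Hz, 162 Hz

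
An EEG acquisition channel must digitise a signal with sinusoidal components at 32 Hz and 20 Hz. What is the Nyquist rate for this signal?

Highest-frequency component: 32 Hz.
Nyquist rate = 2 × 32 Hz = 64 Hz.

64 Hz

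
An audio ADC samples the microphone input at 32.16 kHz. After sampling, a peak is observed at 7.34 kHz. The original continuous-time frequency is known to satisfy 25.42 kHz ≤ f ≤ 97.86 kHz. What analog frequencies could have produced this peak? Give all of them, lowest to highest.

Frequencies that alias to 7.34 kHz are k·fs ± 7.34 kHz for integer k ≥ 0.
k=0: 7.34 kHz.
k=1: 24.82 kHz, 39.5 kHz.
k=2: 56.98 kHz, 71.66 kHz.
k=3: 89.14 kHz, 103.82 kHz.
k=4: 121.3 kHz, 135.98 kHz.
Within [25.42 kHz, 97.86 kHz]: 39.5 kHz, 56.98 kHz, 71.66 kHz, 89.14 kHz.

39.5 kHz, 56.98 kHz, 71.66 kHz, 89.14 kHz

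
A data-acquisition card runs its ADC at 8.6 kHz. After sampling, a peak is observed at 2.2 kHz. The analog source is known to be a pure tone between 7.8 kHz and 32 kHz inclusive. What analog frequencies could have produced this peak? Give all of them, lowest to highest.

10.8 kHz, 15 kHz, 19.4 kHz, 23.6 kHz, 28 kHz

Frequencies that alias to 2.2 kHz are k·fs ± 2.2 kHz for integer k ≥ 0.
k=0: 2.2 kHz.
k=1: 6.4 kHz, 10.8 kHz.
k=2: 15 kHz, 19.4 kHz.
k=3: 23.6 kHz, 28 kHz.
k=4: 32.2 kHz, 36.6 kHz.
Within [7.8 kHz, 32 kHz]: 10.8 kHz, 15 kHz, 19.4 kHz, 23.6 kHz, 28 kHz.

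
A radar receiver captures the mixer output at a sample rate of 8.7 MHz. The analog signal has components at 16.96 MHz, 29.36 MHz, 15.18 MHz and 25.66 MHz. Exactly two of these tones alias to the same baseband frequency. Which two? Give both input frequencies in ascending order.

fs/2 = 4.35 MHz.
16.96 MHz mod fs = 8.26 MHz.
8.26 MHz > fs/2 = 4.35 MHz, folds to fs − 8.26 MHz = 0.44 MHz.
29.36 MHz mod fs = 3.26 MHz.
3.26 MHz ≤ fs/2 = 4.35 MHz, appears at 3.26 MHz.
15.18 MHz mod fs = 6.48 MHz.
6.48 MHz > fs/2 = 4.35 MHz, folds to fs − 6.48 MHz = 2.22 MHz.
25.66 MHz mod fs = 8.26 MHz.
8.26 MHz > fs/2 = 4.35 MHz, folds to fs − 8.26 MHz = 0.44 MHz.
16.96 MHz and 25.66 MHz both map to 0.44 MHz.

16.96 MHz, 25.66 MHz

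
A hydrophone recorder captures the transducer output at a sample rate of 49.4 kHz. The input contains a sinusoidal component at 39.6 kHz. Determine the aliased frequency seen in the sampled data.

9.8 kHz

39.6 kHz > fs/2 = 24.7 kHz, folds to fs − 39.6 kHz = 9.8 kHz.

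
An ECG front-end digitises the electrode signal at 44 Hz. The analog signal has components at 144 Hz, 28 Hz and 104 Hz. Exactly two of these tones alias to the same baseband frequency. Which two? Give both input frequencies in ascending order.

fs/2 = 22 Hz.
144 Hz mod fs = 12 Hz.
12 Hz ≤ fs/2 = 22 Hz, appears at 12 Hz.
28 Hz > fs/2 = 22 Hz, folds to fs − 28 Hz = 16 Hz.
104 Hz mod fs = 16 Hz.
16 Hz ≤ fs/2 = 22 Hz, appears at 16 Hz.
28 Hz and 104 Hz both map to 16 Hz.

28 Hz, 104 Hz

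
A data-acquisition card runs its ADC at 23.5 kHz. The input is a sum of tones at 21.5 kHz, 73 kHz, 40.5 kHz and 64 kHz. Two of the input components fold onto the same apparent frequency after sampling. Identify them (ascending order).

fs/2 = 11.75 kHz.
21.5 kHz > fs/2 = 11.75 kHz, folds to fs − 21.5 kHz = 2 kHz.
73 kHz mod fs = 2.5 kHz.
2.5 kHz ≤ fs/2 = 11.75 kHz, appears at 2.5 kHz.
40.5 kHz mod fs = 17 kHz.
17 kHz > fs/2 = 11.75 kHz, folds to fs − 17 kHz = 6.5 kHz.
64 kHz mod fs = 17 kHz.
17 kHz > fs/2 = 11.75 kHz, folds to fs − 17 kHz = 6.5 kHz.
40.5 kHz and 64 kHz both map to 6.5 kHz.

40.5 kHz, 64 kHz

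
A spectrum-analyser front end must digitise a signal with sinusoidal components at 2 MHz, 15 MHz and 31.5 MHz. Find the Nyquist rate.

63 MHz

Highest-frequency component: 31.5 MHz.
Nyquist rate = 2 × 31.5 MHz = 63 MHz.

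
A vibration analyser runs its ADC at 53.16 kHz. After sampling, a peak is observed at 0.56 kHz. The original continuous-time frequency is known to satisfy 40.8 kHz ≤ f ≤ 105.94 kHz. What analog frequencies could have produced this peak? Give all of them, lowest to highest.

Frequencies that alias to 0.56 kHz are k·fs ± 0.56 kHz for integer k ≥ 0.
k=0: 0.56 kHz.
k=1: 52.6 kHz, 53.72 kHz.
k=2: 105.76 kHz, 106.88 kHz.
k=3: 158.92 kHz, 160.04 kHz.
Within [40.8 kHz, 105.94 kHz]: 52.6 kHz, 53.72 kHz, 105.76 kHz.

52.6 kHz, 53.72 kHz, 105.76 kHz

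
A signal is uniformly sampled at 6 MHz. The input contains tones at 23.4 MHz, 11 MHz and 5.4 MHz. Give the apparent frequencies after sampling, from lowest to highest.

0.6 MHz, 1 MHz

fs/2 = 3 MHz.
23.4 MHz mod fs = 5.4 MHz.
5.4 MHz > fs/2 = 3 MHz, folds to fs − 5.4 MHz = 0.6 MHz.
11 MHz mod fs = 5 MHz.
5 MHz > fs/2 = 3 MHz, folds to fs − 5 MHz = 1 MHz.
5.4 MHz > fs/2 = 3 MHz, folds to fs − 5.4 MHz = 0.6 MHz.
Distinct values: {0.6 MHz, 1 MHz}.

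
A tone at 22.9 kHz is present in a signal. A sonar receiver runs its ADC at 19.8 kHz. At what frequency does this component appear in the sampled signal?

3.1 kHz

22.9 kHz mod fs = 3.1 kHz.
3.1 kHz ≤ fs/2 = 9.9 kHz, appears at 3.1 kHz.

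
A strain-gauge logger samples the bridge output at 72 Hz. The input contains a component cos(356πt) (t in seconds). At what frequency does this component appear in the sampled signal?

34 Hz

ω = 356π rad/s → f = ω/(2π) = 178 Hz.
178 Hz mod fs = 34 Hz.
34 Hz ≤ fs/2 = 36 Hz, appears at 34 Hz.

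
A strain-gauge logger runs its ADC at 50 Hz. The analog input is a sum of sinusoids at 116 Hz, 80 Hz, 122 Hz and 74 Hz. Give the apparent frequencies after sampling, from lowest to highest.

fs/2 = 25 Hz.
116 Hz mod fs = 16 Hz.
16 Hz ≤ fs/2 = 25 Hz, appears at 16 Hz.
80 Hz mod fs = 30 Hz.
30 Hz > fs/2 = 25 Hz, folds to fs − 30 Hz = 20 Hz.
122 Hz mod fs = 22 Hz.
22 Hz ≤ fs/2 = 25 Hz, appears at 22 Hz.
74 Hz mod fs = 24 Hz.
24 Hz ≤ fs/2 = 25 Hz, appears at 24 Hz.
Distinct values: {16 Hz, 20 Hz, 22 Hz, 24 Hz}.

16 Hz, 20 Hz, 22 Hz, 24 Hz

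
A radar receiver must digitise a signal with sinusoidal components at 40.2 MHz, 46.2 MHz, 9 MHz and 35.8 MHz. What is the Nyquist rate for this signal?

Highest-frequency component: 46.2 MHz.
Nyquist rate = 2 × 46.2 MHz = 92.4 MHz.

92.4 MHz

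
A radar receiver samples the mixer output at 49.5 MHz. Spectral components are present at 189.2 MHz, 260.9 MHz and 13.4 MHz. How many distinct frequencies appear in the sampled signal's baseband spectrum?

fs/2 = 24.75 MHz.
189.2 MHz mod fs = 40.7 MHz.
40.7 MHz > fs/2 = 24.75 MHz, folds to fs − 40.7 MHz = 8.8 MHz.
260.9 MHz mod fs = 13.4 MHz.
13.4 MHz ≤ fs/2 = 24.75 MHz, appears at 13.4 MHz.
13.4 MHz ≤ fs/2 = 24.75 MHz, passes unchanged.
Distinct values: {8.8 MHz, 13.4 MHz} → 2.

2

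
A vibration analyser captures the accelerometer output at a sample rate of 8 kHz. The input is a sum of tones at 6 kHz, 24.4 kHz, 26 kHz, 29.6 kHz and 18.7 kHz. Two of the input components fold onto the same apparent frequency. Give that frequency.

fs/2 = 4 kHz.
6 kHz > fs/2 = 4 kHz, folds to fs − 6 kHz = 2 kHz.
24.4 kHz mod fs = 0.4 kHz.
0.4 kHz ≤ fs/2 = 4 kHz, appears at 0.4 kHz.
26 kHz mod fs = 2 kHz.
2 kHz ≤ fs/2 = 4 kHz, appears at 2 kHz.
29.6 kHz mod fs = 5.6 kHz.
5.6 kHz > fs/2 = 4 kHz, folds to fs − 5.6 kHz = 2.4 kHz.
18.7 kHz mod fs = 2.7 kHz.
2.7 kHz ≤ fs/2 = 4 kHz, appears at 2.7 kHz.
6 kHz and 26 kHz both map to 2 kHz.

2 kHz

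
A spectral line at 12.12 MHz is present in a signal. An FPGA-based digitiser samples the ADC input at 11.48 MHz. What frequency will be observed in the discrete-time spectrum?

0.64 MHz

12.12 MHz mod fs = 0.64 MHz.
0.64 MHz ≤ fs/2 = 5.74 MHz, appears at 0.64 MHz.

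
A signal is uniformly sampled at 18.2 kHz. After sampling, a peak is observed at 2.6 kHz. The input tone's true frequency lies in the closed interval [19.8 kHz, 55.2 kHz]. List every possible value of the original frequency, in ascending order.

20.8 kHz, 33.8 kHz, 39 kHz, 52 kHz

Frequencies that alias to 2.6 kHz are k·fs ± 2.6 kHz for integer k ≥ 0.
k=0: 2.6 kHz.
k=1: 15.6 kHz, 20.8 kHz.
k=2: 33.8 kHz, 39 kHz.
k=3: 52 kHz, 57.2 kHz.
k=4: 70.2 kHz, 75.4 kHz.
Within [19.8 kHz, 55.2 kHz]: 20.8 kHz, 33.8 kHz, 39 kHz, 52 kHz.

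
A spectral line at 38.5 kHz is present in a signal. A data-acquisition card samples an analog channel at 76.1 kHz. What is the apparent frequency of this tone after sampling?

38.5 kHz > fs/2 = 38.05 kHz, folds to fs − 38.5 kHz = 37.6 kHz.

37.6 kHz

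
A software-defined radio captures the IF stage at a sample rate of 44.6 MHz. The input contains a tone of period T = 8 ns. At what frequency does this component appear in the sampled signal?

8.8 MHz

T = 8 ns → f = 1/T = 125 MHz.
125 MHz mod fs = 35.8 MHz.
35.8 MHz > fs/2 = 22.3 MHz, folds to fs − 35.8 MHz = 8.8 MHz.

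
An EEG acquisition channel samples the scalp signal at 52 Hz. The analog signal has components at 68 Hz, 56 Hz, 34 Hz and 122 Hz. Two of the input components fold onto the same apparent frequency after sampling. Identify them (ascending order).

fs/2 = 26 Hz.
68 Hz mod fs = 16 Hz.
16 Hz ≤ fs/2 = 26 Hz, appears at 16 Hz.
56 Hz mod fs = 4 Hz.
4 Hz ≤ fs/2 = 26 Hz, appears at 4 Hz.
34 Hz > fs/2 = 26 Hz, folds to fs − 34 Hz = 18 Hz.
122 Hz mod fs = 18 Hz.
18 Hz ≤ fs/2 = 26 Hz, appears at 18 Hz.
34 Hz and 122 Hz both map to 18 Hz.

34 Hz, 122 Hz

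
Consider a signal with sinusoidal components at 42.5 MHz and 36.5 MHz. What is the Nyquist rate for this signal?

85 MHz

Highest-frequency component: 42.5 MHz.
Nyquist rate = 2 × 42.5 MHz = 85 MHz.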